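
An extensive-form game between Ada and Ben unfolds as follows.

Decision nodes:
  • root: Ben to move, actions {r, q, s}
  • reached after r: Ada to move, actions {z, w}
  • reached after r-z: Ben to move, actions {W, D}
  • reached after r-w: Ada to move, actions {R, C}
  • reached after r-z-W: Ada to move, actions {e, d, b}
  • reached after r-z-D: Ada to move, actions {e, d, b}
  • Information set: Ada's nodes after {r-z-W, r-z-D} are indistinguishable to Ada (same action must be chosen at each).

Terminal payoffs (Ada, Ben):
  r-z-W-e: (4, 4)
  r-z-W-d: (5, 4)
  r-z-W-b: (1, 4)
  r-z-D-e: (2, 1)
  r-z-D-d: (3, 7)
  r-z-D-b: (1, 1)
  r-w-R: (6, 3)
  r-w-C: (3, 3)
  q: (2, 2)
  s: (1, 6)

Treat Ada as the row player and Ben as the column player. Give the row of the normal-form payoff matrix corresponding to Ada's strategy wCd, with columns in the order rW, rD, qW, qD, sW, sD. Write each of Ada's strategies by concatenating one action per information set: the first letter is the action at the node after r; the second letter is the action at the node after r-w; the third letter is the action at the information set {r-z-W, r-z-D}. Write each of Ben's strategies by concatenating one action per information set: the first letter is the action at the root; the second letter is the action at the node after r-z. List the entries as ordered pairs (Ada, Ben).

vs rW: Ben plays r → Ada plays w at [r] → Ada plays C at [r-w] → (3, 3)
vs rD: Ben plays r → Ada plays w at [r] → Ada plays C at [r-w] → (3, 3)
vs qW: Ben plays q → (2, 2)
vs qD: Ben plays q → (2, 2)
vs sW: Ben plays s → (1, 6)
vs sD: Ben plays s → (1, 6)

(3,3) (3,3) (2,2) (2,2) (1,6) (1,6)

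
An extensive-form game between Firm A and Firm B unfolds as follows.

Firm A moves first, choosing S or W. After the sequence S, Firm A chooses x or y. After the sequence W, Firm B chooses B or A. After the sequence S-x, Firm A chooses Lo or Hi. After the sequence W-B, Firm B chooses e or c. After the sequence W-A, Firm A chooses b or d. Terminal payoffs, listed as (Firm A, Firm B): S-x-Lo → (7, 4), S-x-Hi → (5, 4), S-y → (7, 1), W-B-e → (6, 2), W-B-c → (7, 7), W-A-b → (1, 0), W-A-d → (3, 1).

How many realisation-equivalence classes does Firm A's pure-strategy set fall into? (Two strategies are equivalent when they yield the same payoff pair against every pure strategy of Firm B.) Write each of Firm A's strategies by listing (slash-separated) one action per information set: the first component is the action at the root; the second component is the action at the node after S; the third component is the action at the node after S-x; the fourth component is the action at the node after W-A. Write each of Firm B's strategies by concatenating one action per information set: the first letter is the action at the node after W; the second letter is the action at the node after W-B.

5

Firm A has 16 pure strategies: S/x/Lo/b, S/x/Lo/d, S/x/Hi/b, S/x/Hi/d, S/y/Lo/b, S/y/Lo/d, S/y/Hi/b, S/y/Hi/d, W/x/Lo/b, W/x/Lo/d, W/x/Hi/b, W/x/Hi/d, W/y/Lo/b, W/y/Lo/d, W/y/Hi/b, W/y/Hi/d. Columns: Be, Bc, Ae, Ac.
{S/x/Lo/b, S/x/Lo/d} → row (7,4) (7,4) (7,4) (7,4)
{S/x/Hi/b, S/x/Hi/d} → row (5,4) (5,4) (5,4) (5,4)
{S/y/Lo/b, S/y/Lo/d, S/y/Hi/b, S/y/Hi/d} → row (7,1) (7,1) (7,1) (7,1)
{W/x/Lo/b, W/x/Hi/b, W/y/Lo/b, W/y/Hi/b} → row (6,2) (7,7) (1,0) (1,0)
{W/x/Lo/d, W/x/Hi/d, W/y/Lo/d, W/y/Hi/d} → row (6,2) (7,7) (3,1) (3,1)
That's 5 distinct rows out of 16 strategies.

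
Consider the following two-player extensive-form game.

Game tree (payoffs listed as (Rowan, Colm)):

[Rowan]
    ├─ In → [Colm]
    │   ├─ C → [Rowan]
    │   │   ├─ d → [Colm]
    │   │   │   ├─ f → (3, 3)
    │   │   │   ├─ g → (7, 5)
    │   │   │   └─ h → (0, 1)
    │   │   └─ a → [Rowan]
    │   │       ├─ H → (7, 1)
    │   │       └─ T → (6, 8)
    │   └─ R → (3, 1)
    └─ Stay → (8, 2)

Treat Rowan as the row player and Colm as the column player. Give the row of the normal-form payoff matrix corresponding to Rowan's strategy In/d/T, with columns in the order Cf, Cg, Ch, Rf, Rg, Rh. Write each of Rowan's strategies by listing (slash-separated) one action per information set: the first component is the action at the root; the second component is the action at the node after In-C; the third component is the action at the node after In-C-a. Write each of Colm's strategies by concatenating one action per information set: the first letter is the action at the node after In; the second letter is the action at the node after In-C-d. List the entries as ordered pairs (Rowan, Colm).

vs Cf: Rowan plays In → Colm plays C at [In] → Rowan plays d at [In-C] → Colm plays f at [In-C-d] → (3, 3)
vs Cg: Rowan plays In → Colm plays C at [In] → Rowan plays d at [In-C] → Colm plays g at [In-C-d] → (7, 5)
vs Ch: Rowan plays In → Colm plays C at [In] → Rowan plays d at [In-C] → Colm plays h at [In-C-d] → (0, 1)
vs Rf: Rowan plays In → Colm plays R at [In] → (3, 1)
vs Rg: Rowan plays In → Colm plays R at [In] → (3, 1)
vs Rh: Rowan plays In → Colm plays R at [In] → (3, 1)

(3,3) (7,5) (0,1) (3,1) (3,1) (3,1)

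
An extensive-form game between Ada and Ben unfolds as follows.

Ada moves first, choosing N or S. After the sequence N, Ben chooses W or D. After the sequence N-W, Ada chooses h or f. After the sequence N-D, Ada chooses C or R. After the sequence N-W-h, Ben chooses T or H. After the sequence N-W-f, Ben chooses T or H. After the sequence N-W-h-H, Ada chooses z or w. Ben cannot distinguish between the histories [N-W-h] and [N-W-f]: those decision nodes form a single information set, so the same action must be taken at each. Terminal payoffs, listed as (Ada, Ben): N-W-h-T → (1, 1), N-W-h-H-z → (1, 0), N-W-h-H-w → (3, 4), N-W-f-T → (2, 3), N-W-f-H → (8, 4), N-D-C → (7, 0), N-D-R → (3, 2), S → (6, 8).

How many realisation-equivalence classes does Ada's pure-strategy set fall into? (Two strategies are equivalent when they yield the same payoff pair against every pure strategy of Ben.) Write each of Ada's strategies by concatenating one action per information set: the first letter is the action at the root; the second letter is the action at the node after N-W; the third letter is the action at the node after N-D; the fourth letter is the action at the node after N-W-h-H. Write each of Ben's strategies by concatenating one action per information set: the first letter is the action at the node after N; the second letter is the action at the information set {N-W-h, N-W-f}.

7

Ada has 16 pure strategies: NhCz, NhCw, NhRz, NhRw, NfCz, NfCw, NfRz, NfRw, ShCz, ShCw, ShRz, ShRw, SfCz, SfCw, SfRz, SfRw. Columns: WT, WH, DT, DH.
{NhCz} → row (1,1) (1,0) (7,0) (7,0)
{NhCw} → row (1,1) (3,4) (7,0) (7,0)
{NhRz} → row (1,1) (1,0) (3,2) (3,2)
{NhRw} → row (1,1) (3,4) (3,2) (3,2)
{NfCz, NfCw} → row (2,3) (8,4) (7,0) (7,0)
{NfRz, NfRw} → row (2,3) (8,4) (3,2) (3,2)
{ShCz, ShCw, ShRz, ShRw, SfCz, SfCw, SfRz, SfRw} → row (6,8) (6,8) (6,8) (6,8)
That's 7 distinct rows out of 16 strategies.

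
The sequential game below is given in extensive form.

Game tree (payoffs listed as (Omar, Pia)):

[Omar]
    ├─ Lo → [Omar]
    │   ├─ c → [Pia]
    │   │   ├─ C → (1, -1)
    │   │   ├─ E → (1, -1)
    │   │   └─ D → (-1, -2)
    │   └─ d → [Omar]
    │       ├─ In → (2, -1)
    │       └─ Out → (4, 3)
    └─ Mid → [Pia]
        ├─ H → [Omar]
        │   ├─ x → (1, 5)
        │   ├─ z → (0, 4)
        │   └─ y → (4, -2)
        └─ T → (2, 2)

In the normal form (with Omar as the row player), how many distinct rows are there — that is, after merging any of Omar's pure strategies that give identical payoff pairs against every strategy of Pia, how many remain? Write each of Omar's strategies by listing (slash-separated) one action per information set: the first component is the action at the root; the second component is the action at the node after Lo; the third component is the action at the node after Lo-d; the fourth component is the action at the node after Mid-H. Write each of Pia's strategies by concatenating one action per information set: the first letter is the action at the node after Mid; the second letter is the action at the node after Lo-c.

Omar has 24 pure strategies: Lo/c/In/x, Lo/c/In/z, Lo/c/In/y, Lo/c/Out/x, Lo/c/Out/z, Lo/c/Out/y, Lo/d/In/x, Lo/d/In/z, Lo/d/In/y, Lo/d/Out/x, Lo/d/Out/z, Lo/d/Out/y, Mid/c/In/x, Mid/c/In/z, Mid/c/In/y, Mid/c/Out/x, Mid/c/Out/z, Mid/c/Out/y, Mid/d/In/x, Mid/d/In/z, Mid/d/In/y, Mid/d/Out/x, Mid/d/Out/z, Mid/d/Out/y. Columns: HC, HE, HD, TC, TE, TD.
{Lo/c/In/x, Lo/c/In/z, Lo/c/In/y, Lo/c/Out/x, Lo/c/Out/z, Lo/c/Out/y} → row (1,-1) (1,-1) (-1,-2) (1,-1) (1,-1) (-1,-2)
{Lo/d/In/x, Lo/d/In/z, Lo/d/In/y} → row (2,-1) (2,-1) (2,-1) (2,-1) (2,-1) (2,-1)
{Lo/d/Out/x, Lo/d/Out/z, Lo/d/Out/y} → row (4,3) (4,3) (4,3) (4,3) (4,3) (4,3)
{Mid/c/In/x, Mid/c/Out/x, Mid/d/In/x, Mid/d/Out/x} → row (1,5) (1,5) (1,5) (2,2) (2,2) (2,2)
{Mid/c/In/z, Mid/c/Out/z, Mid/d/In/z, Mid/d/Out/z} → row (0,4) (0,4) (0,4) (2,2) (2,2) (2,2)
{Mid/c/In/y, Mid/c/Out/y, Mid/d/In/y, Mid/d/Out/y} → row (4,-2) (4,-2) (4,-2) (2,2) (2,2) (2,2)
That's 6 distinct rows out of 24 strategies.

6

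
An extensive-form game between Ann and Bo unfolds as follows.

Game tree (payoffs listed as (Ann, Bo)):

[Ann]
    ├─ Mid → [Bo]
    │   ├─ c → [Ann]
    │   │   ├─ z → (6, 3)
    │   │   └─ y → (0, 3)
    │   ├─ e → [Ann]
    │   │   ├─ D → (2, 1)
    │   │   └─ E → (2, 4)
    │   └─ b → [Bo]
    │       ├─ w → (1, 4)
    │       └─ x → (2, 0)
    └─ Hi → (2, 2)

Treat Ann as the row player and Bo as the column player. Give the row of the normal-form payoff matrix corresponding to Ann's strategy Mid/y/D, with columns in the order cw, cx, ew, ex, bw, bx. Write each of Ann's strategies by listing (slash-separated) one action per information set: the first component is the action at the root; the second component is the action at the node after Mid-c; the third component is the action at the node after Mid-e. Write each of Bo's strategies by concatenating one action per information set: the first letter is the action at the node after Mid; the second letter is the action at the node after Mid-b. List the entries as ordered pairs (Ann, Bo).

(0,3) (0,3) (2,1) (2,1) (1,4) (2,0)

vs cw: Ann plays Mid → Bo plays c at [Mid] → Ann plays y at [Mid-c] → (0, 3)
vs cx: Ann plays Mid → Bo plays c at [Mid] → Ann plays y at [Mid-c] → (0, 3)
vs ew: Ann plays Mid → Bo plays e at [Mid] → Ann plays D at [Mid-e] → (2, 1)
vs ex: Ann plays Mid → Bo plays e at [Mid] → Ann plays D at [Mid-e] → (2, 1)
vs bw: Ann plays Mid → Bo plays b at [Mid] → Bo plays w at [Mid-b] → (1, 4)
vs bx: Ann plays Mid → Bo plays b at [Mid] → Bo plays x at [Mid-b] → (2, 0)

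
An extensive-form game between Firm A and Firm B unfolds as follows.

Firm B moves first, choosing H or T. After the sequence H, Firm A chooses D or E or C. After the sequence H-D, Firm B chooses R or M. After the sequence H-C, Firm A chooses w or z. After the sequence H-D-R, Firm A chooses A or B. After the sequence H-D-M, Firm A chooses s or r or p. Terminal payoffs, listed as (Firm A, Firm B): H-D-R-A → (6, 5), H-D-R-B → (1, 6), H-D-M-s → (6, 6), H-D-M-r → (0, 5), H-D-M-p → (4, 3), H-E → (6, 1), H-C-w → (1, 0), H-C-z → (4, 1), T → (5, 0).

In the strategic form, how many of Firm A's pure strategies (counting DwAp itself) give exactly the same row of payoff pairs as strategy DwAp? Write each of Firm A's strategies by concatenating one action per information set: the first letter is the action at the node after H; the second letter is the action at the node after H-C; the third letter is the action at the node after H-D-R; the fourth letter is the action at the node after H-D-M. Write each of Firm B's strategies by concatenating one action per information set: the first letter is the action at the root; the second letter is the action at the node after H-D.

2

Row for DwAp (columns HR, HM, TR, TM): (6,5) (4,3) (5,0) (5,0).
Under DwAp, Firm A's choice at the node after H-C can never be reached regardless of what Firm B does, so varying those choices leaves every outcome unchanged.
Holding the reachable choices fixed and varying the unreachable one freely already gives 2 equivalent strategies.
No other strategy reproduces this row, so those 2 are the full class: DwAp, DzAp.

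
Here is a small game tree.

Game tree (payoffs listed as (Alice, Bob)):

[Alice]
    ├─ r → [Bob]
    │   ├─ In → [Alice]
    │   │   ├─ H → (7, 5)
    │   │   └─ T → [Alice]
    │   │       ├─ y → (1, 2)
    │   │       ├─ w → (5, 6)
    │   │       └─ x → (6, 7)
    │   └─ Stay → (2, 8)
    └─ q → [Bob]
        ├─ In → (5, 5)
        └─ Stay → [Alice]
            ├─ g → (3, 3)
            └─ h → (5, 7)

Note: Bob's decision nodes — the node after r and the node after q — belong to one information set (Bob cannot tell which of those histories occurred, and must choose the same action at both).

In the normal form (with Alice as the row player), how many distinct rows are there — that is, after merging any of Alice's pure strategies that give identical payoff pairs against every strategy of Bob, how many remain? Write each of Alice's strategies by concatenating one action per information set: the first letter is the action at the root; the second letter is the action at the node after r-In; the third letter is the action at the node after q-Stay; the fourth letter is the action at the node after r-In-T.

Alice has 24 pure strategies: rHgy, rHgw, rHgx, rHhy, rHhw, rHhx, rTgy, rTgw, rTgx, rThy, rThw, rThx, qHgy, qHgw, qHgx, qHhy, qHhw, qHhx, qTgy, qTgw, qTgx, qThy, qThw, qThx. Columns: In, Stay.
{rHgy, rHgw, rHgx, rHhy, rHhw, rHhx} → row (7,5) (2,8)
{rTgy, rThy} → row (1,2) (2,8)
{rTgw, rThw} → row (5,6) (2,8)
{rTgx, rThx} → row (6,7) (2,8)
{qHgy, qHgw, qHgx, qTgy, qTgw, qTgx} → row (5,5) (3,3)
{qHhy, qHhw, qHhx, qThy, qThw, qThx} → row (5,5) (5,7)
That's 6 distinct rows out of 24 strategies.

6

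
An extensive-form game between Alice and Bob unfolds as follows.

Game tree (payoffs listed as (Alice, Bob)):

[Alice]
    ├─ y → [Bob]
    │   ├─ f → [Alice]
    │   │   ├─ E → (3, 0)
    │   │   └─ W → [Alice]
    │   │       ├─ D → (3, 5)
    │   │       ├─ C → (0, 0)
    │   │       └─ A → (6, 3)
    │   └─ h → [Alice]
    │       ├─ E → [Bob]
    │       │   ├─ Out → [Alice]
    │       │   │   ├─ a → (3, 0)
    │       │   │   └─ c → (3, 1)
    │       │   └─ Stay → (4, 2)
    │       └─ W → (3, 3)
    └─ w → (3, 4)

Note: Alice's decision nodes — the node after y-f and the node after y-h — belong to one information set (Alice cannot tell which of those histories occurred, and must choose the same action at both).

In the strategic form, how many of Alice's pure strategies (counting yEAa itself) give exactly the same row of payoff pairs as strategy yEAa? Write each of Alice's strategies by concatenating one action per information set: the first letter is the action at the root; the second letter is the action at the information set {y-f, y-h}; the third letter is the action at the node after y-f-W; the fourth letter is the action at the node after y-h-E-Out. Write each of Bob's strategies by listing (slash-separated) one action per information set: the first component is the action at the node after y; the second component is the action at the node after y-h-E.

Row for yEAa (columns f/Out, f/Stay, h/Out, h/Stay): (3,0) (3,0) (3,0) (4,2).
Under yEAa, Alice's choice at the node after y-f-W can never be reached regardless of what Bob does, so varying those choices leaves every outcome unchanged.
Holding the reachable choices fixed and varying the unreachable one freely already gives 3 equivalent strategies.
No other strategy reproduces this row, so those 3 are the full class: yEDa, yECa, yEAa.

3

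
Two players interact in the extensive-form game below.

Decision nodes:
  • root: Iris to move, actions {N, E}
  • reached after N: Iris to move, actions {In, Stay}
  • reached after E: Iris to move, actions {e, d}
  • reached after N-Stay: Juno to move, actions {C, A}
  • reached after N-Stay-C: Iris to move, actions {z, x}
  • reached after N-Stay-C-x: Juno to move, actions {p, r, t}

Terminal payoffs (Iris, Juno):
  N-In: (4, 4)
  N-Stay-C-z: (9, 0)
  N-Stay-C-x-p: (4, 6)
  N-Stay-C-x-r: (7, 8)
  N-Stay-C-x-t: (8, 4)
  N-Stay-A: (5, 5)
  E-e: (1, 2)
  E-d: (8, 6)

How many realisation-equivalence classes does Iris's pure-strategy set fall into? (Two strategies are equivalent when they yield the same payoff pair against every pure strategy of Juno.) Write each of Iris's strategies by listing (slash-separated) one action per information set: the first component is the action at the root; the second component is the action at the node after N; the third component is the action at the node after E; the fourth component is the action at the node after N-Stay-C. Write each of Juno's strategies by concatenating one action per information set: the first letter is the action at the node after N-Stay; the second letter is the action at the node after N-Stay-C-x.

Iris has 16 pure strategies: N/In/e/z, N/In/e/x, N/In/d/z, N/In/d/x, N/Stay/e/z, N/Stay/e/x, N/Stay/d/z, N/Stay/d/x, E/In/e/z, E/In/e/x, E/In/d/z, E/In/d/x, E/Stay/e/z, E/Stay/e/x, E/Stay/d/z, E/Stay/d/x. Columns: Cp, Cr, Ct, Ap, Ar, At.
{N/In/e/z, N/In/e/x, N/In/d/z, N/In/d/x} → row (4,4) (4,4) (4,4) (4,4) (4,4) (4,4)
{N/Stay/e/z, N/Stay/d/z} → row (9,0) (9,0) (9,0) (5,5) (5,5) (5,5)
{N/Stay/e/x, N/Stay/d/x} → row (4,6) (7,8) (8,4) (5,5) (5,5) (5,5)
{E/In/e/z, E/In/e/x, E/Stay/e/z, E/Stay/e/x} → row (1,2) (1,2) (1,2) (1,2) (1,2) (1,2)
{E/In/d/z, E/In/d/x, E/Stay/d/z, E/Stay/d/x} → row (8,6) (8,6) (8,6) (8,6) (8,6) (8,6)
That's 5 distinct rows out of 16 strategies.

5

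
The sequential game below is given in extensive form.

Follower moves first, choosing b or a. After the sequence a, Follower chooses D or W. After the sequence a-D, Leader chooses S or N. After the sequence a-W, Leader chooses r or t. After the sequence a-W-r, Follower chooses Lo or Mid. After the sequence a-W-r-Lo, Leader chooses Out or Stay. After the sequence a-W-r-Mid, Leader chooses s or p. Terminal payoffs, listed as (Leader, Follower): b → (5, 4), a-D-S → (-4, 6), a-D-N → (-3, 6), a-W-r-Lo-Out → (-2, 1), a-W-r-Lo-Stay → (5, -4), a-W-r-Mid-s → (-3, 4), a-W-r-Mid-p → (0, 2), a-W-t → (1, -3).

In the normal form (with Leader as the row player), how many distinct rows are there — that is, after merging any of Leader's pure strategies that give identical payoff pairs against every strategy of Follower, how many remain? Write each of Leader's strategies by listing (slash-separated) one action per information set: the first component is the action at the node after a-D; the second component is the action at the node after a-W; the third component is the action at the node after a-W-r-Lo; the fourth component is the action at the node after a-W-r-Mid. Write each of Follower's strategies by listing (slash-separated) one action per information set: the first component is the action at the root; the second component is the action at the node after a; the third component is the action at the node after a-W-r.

10

Leader has 16 pure strategies: S/r/Out/s, S/r/Out/p, S/r/Stay/s, S/r/Stay/p, S/t/Out/s, S/t/Out/p, S/t/Stay/s, S/t/Stay/p, N/r/Out/s, N/r/Out/p, N/r/Stay/s, N/r/Stay/p, N/t/Out/s, N/t/Out/p, N/t/Stay/s, N/t/Stay/p. Columns: b/D/Lo, b/D/Mid, b/W/Lo, b/W/Mid, a/D/Lo, a/D/Mid, a/W/Lo, a/W/Mid.
{S/r/Out/s} → row (5,4) (5,4) (5,4) (5,4) (-4,6) (-4,6) (-2,1) (-3,4)
{S/r/Out/p} → row (5,4) (5,4) (5,4) (5,4) (-4,6) (-4,6) (-2,1) (0,2)
{S/r/Stay/s} → row (5,4) (5,4) (5,4) (5,4) (-4,6) (-4,6) (5,-4) (-3,4)
{S/r/Stay/p} → row (5,4) (5,4) (5,4) (5,4) (-4,6) (-4,6) (5,-4) (0,2)
{S/t/Out/s, S/t/Out/p, S/t/Stay/s, S/t/Stay/p} → row (5,4) (5,4) (5,4) (5,4) (-4,6) (-4,6) (1,-3) (1,-3)
{N/r/Out/s} → row (5,4) (5,4) (5,4) (5,4) (-3,6) (-3,6) (-2,1) (-3,4)
{N/r/Out/p} → row (5,4) (5,4) (5,4) (5,4) (-3,6) (-3,6) (-2,1) (0,2)
{N/r/Stay/s} → row (5,4) (5,4) (5,4) (5,4) (-3,6) (-3,6) (5,-4) (-3,4)
{N/r/Stay/p} → row (5,4) (5,4) (5,4) (5,4) (-3,6) (-3,6) (5,-4) (0,2)
{N/t/Out/s, N/t/Out/p, N/t/Stay/s, N/t/Stay/p} → row (5,4) (5,4) (5,4) (5,4) (-3,6) (-3,6) (1,-3) (1,-3)
That's 10 distinct rows out of 16 strategies.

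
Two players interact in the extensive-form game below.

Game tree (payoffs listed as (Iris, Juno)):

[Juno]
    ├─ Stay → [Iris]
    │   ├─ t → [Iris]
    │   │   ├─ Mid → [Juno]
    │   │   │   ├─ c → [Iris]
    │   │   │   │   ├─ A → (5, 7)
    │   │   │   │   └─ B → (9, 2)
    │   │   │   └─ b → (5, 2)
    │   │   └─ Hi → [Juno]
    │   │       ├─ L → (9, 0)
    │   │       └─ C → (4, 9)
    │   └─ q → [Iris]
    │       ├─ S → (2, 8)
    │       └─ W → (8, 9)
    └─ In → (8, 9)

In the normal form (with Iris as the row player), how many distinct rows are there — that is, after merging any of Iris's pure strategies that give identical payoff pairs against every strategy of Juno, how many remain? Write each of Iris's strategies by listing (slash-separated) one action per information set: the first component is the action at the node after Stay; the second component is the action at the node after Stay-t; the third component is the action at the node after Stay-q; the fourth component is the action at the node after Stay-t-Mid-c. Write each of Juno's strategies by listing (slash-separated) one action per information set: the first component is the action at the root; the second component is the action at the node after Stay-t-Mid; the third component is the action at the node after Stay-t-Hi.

Iris has 16 pure strategies: t/Mid/S/A, t/Mid/S/B, t/Mid/W/A, t/Mid/W/B, t/Hi/S/A, t/Hi/S/B, t/Hi/W/A, t/Hi/W/B, q/Mid/S/A, q/Mid/S/B, q/Mid/W/A, q/Mid/W/B, q/Hi/S/A, q/Hi/S/B, q/Hi/W/A, q/Hi/W/B. Columns: Stay/c/L, Stay/c/C, Stay/b/L, Stay/b/C, In/c/L, In/c/C, In/b/L, In/b/C.
{t/Mid/S/A, t/Mid/W/A} → row (5,7) (5,7) (5,2) (5,2) (8,9) (8,9) (8,9) (8,9)
{t/Mid/S/B, t/Mid/W/B} → row (9,2) (9,2) (5,2) (5,2) (8,9) (8,9) (8,9) (8,9)
{t/Hi/S/A, t/Hi/S/B, t/Hi/W/A, t/Hi/W/B} → row (9,0) (4,9) (9,0) (4,9) (8,9) (8,9) (8,9) (8,9)
{q/Mid/S/A, q/Mid/S/B, q/Hi/S/A, q/Hi/S/B} → row (2,8) (2,8) (2,8) (2,8) (8,9) (8,9) (8,9) (8,9)
{q/Mid/W/A, q/Mid/W/B, q/Hi/W/A, q/Hi/W/B} → row (8,9) (8,9) (8,9) (8,9) (8,9) (8,9) (8,9) (8,9)
That's 5 distinct rows out of 16 strategies.

5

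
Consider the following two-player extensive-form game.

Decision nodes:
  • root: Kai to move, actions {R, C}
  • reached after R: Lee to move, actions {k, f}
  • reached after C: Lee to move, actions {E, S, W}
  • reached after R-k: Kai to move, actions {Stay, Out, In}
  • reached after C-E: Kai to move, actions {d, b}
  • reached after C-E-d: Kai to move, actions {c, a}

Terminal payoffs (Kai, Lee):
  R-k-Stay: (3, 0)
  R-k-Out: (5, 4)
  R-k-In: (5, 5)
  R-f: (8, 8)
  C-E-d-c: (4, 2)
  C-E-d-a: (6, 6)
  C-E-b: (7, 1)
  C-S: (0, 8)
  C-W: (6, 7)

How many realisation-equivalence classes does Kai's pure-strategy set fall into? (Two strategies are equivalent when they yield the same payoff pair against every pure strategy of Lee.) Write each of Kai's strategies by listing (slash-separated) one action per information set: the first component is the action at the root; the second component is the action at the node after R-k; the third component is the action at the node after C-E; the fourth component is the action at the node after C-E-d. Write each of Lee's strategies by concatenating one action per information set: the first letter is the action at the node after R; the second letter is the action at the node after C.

6

Kai has 24 pure strategies: R/Stay/d/c, R/Stay/d/a, R/Stay/b/c, R/Stay/b/a, R/Out/d/c, R/Out/d/a, R/Out/b/c, R/Out/b/a, R/In/d/c, R/In/d/a, R/In/b/c, R/In/b/a, C/Stay/d/c, C/Stay/d/a, C/Stay/b/c, C/Stay/b/a, C/Out/d/c, C/Out/d/a, C/Out/b/c, C/Out/b/a, C/In/d/c, C/In/d/a, C/In/b/c, C/In/b/a. Columns: kE, kS, kW, fE, fS, fW.
{R/Stay/d/c, R/Stay/d/a, R/Stay/b/c, R/Stay/b/a} → row (3,0) (3,0) (3,0) (8,8) (8,8) (8,8)
{R/Out/d/c, R/Out/d/a, R/Out/b/c, R/Out/b/a} → row (5,4) (5,4) (5,4) (8,8) (8,8) (8,8)
{R/In/d/c, R/In/d/a, R/In/b/c, R/In/b/a} → row (5,5) (5,5) (5,5) (8,8) (8,8) (8,8)
{C/Stay/d/c, C/Out/d/c, C/In/d/c} → row (4,2) (0,8) (6,7) (4,2) (0,8) (6,7)
{C/Stay/d/a, C/Out/d/a, C/In/d/a} → row (6,6) (0,8) (6,7) (6,6) (0,8) (6,7)
{C/Stay/b/c, C/Stay/b/a, C/Out/b/c, C/Out/b/a, C/In/b/c, C/In/b/a} → row (7,1) (0,8) (6,7) (7,1) (0,8) (6,7)
That's 6 distinct rows out of 24 strategies.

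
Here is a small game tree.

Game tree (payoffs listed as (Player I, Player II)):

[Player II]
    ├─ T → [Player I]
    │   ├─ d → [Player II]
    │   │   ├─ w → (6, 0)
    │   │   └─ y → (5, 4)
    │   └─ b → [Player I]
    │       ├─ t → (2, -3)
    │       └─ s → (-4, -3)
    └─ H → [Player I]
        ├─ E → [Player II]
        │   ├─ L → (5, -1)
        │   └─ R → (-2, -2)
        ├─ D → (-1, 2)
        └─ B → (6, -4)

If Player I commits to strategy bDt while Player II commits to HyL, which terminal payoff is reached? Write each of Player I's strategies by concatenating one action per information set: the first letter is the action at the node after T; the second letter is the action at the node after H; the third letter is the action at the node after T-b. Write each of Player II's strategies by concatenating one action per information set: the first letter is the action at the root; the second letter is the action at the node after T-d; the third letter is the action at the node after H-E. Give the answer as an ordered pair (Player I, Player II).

(-1, 2)

Trace the play path from the root:
  Player II plays H
  Player I plays D at [H]
→ terminal payoff (-1, 2).
(Player I's choice at the node after T is never reached on this path, so it doesn't affect the outcome.)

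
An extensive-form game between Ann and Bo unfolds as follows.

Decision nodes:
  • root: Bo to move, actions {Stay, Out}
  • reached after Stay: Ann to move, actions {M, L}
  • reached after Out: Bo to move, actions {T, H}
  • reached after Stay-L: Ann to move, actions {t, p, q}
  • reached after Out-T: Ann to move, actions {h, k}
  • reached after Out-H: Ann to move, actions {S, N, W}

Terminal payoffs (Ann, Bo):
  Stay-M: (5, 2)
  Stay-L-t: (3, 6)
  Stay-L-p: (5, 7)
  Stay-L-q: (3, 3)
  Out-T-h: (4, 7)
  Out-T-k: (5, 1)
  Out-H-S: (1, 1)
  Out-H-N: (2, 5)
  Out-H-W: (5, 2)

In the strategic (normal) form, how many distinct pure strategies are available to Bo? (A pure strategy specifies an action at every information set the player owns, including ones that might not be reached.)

4

Bo owns the root with actions {Stay, Out} — two choices.
Bo owns the node after Out with actions {T, H} — two choices.
A pure strategy fixes one action at each information set independently, so the count is the product 2 × 2 = 4.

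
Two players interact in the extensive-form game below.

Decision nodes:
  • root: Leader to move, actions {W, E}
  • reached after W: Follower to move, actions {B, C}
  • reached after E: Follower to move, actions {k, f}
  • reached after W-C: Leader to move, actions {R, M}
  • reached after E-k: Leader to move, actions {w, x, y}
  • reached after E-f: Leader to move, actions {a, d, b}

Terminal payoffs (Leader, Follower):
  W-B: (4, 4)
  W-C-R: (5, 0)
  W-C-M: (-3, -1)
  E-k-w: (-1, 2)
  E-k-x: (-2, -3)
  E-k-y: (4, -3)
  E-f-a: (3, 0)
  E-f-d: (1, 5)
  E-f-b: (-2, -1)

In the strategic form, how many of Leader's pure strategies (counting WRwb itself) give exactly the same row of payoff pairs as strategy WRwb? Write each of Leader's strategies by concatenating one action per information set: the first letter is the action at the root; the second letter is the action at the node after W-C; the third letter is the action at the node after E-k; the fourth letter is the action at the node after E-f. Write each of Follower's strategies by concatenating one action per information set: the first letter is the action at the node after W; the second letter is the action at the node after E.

9

Row for WRwb (columns Bk, Bf, Ck, Cf): (4,4) (4,4) (5,0) (5,0).
Under WRwb, Leader's choice at the node after E-k and at the node after E-f can never be reached regardless of what Follower does, so varying those choices leaves every outcome unchanged.
Holding the reachable choices fixed and varying the unreachable ones freely already gives 3 × 3 = 9 equivalent strategies.
No other strategy reproduces this row, so those 9 are the full class: WRwa, WRwd, WRwb, WRxa, WRxd, WRxb, WRya, WRyd, WRyb.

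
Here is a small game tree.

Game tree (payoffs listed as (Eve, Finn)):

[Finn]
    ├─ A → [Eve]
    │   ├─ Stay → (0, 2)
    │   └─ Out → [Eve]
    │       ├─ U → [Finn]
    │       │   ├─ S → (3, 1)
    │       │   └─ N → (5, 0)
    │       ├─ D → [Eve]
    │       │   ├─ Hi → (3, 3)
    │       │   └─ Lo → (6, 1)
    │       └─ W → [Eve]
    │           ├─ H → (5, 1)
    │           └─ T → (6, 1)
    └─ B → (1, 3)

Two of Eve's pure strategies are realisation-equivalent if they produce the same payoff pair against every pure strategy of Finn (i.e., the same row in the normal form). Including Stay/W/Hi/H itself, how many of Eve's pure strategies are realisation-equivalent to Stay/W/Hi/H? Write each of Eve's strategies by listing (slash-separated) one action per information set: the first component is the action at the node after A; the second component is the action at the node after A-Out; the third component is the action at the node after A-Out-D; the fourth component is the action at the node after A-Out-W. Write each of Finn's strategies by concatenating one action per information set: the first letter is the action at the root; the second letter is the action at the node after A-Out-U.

Row for Stay/W/Hi/H (columns AS, AN, BS, BN): (0,2) (0,2) (1,3) (1,3).
Under Stay/W/Hi/H, Eve's choice at the node after A-Out and at the node after A-Out-D and at the node after A-Out-W can never be reached regardless of what Finn does, so varying those choices leaves every outcome unchanged.
Holding the reachable choices fixed and varying the unreachable ones freely already gives 3 × 2 × 2 = 12 equivalent strategies.
No other strategy reproduces this row, so those 12 are the full class: Stay/U/Hi/H, Stay/U/Hi/T, Stay/U/Lo/H, Stay/U/Lo/T, Stay/D/Hi/H, Stay/D/Hi/T, Stay/D/Lo/H, Stay/D/Lo/T, Stay/W/Hi/H, Stay/W/Hi/T, Stay/W/Lo/H, Stay/W/Lo/T.

12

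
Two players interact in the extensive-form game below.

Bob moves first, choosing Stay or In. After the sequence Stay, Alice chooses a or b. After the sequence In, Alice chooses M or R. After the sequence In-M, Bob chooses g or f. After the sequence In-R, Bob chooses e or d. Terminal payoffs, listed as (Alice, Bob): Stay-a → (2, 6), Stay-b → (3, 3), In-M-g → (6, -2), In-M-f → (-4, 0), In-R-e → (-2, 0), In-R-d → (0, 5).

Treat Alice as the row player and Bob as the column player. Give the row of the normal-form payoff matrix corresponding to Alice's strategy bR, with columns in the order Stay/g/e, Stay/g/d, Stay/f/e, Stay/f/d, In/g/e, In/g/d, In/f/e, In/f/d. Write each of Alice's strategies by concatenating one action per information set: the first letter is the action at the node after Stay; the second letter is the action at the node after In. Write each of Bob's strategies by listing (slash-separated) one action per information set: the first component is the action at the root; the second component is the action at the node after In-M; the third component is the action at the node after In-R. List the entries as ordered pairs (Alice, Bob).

(3,3) (3,3) (3,3) (3,3) (-2,0) (0,5) (-2,0) (0,5)

vs Stay/g/e: Bob plays Stay → Alice plays b at [Stay] → (3, 3)
vs Stay/g/d: Bob plays Stay → Alice plays b at [Stay] → (3, 3)
vs Stay/f/e: Bob plays Stay → Alice plays b at [Stay] → (3, 3)
vs Stay/f/d: Bob plays Stay → Alice plays b at [Stay] → (3, 3)
vs In/g/e: Bob plays In → Alice plays R at [In] → Bob plays e at [In-R] → (-2, 0)
vs In/g/d: Bob plays In → Alice plays R at [In] → Bob plays d at [In-R] → (0, 5)
vs In/f/e: Bob plays In → Alice plays R at [In] → Bob plays e at [In-R] → (-2, 0)
vs In/f/d: Bob plays In → Alice plays R at [In] → Bob plays d at [In-R] → (0, 5)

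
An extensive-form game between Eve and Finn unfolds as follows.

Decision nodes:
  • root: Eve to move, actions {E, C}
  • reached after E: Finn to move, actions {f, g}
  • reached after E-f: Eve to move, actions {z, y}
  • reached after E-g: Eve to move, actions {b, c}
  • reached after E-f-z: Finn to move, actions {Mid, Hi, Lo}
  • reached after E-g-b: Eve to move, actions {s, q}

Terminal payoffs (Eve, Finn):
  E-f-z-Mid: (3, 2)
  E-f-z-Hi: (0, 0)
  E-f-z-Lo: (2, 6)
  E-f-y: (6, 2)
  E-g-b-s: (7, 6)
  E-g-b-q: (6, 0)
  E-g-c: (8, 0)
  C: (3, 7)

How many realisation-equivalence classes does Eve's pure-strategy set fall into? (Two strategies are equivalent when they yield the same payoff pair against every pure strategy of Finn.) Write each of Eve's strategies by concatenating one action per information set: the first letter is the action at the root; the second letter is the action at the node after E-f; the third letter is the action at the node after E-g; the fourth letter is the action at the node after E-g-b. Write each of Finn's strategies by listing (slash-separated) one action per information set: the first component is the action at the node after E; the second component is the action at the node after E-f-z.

Eve has 16 pure strategies: Ezbs, Ezbq, Ezcs, Ezcq, Eybs, Eybq, Eycs, Eycq, Czbs, Czbq, Czcs, Czcq, Cybs, Cybq, Cycs, Cycq. Columns: f/Mid, f/Hi, f/Lo, g/Mid, g/Hi, g/Lo.
{Ezbs} → row (3,2) (0,0) (2,6) (7,6) (7,6) (7,6)
{Ezbq} → row (3,2) (0,0) (2,6) (6,0) (6,0) (6,0)
{Ezcs, Ezcq} → row (3,2) (0,0) (2,6) (8,0) (8,0) (8,0)
{Eybs} → row (6,2) (6,2) (6,2) (7,6) (7,6) (7,6)
{Eybq} → row (6,2) (6,2) (6,2) (6,0) (6,0) (6,0)
{Eycs, Eycq} → row (6,2) (6,2) (6,2) (8,0) (8,0) (8,0)
{Czbs, Czbq, Czcs, Czcq, Cybs, Cybq, Cycs, Cycq} → row (3,7) (3,7) (3,7) (3,7) (3,7) (3,7)
That's 7 distinct rows out of 16 strategies.

7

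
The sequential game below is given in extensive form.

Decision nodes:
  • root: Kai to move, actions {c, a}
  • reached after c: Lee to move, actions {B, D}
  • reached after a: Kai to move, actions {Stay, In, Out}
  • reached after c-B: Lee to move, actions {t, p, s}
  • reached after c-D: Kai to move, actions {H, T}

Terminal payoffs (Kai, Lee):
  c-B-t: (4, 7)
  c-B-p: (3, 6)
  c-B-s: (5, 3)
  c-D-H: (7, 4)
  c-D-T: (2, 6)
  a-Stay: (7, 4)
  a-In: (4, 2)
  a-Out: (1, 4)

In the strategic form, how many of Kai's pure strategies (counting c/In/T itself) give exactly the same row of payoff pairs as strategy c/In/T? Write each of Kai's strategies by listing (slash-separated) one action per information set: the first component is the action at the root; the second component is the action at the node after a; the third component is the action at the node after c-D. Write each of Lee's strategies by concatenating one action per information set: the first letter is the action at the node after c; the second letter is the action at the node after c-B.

3

Row for c/In/T (columns Bt, Bp, Bs, Dt, Dp, Ds): (4,7) (3,6) (5,3) (2,6) (2,6) (2,6).
Under c/In/T, Kai's choice at the node after a can never be reached regardless of what Lee does, so varying those choices leaves every outcome unchanged.
Holding the reachable choices fixed and varying the unreachable one freely already gives 3 equivalent strategies.
No other strategy reproduces this row, so those 3 are the full class: c/Stay/T, c/In/T, c/Out/T.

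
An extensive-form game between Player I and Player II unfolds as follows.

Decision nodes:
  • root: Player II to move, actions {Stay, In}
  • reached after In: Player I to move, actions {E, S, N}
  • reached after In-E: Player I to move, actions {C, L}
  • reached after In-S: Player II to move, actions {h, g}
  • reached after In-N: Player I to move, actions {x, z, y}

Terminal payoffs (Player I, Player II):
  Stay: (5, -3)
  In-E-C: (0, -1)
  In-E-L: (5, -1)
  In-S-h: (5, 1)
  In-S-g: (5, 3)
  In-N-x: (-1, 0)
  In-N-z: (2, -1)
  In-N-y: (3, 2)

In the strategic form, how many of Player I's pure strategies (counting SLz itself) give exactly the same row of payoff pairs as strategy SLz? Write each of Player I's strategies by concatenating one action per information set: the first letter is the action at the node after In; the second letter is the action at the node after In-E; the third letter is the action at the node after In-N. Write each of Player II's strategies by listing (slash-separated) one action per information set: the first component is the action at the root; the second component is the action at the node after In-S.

6

Row for SLz (columns Stay/h, Stay/g, In/h, In/g): (5,-3) (5,-3) (5,1) (5,3).
Under SLz, Player I's choice at the node after In-E and at the node after In-N can never be reached regardless of what Player II does, so varying those choices leaves every outcome unchanged.
Holding the reachable choices fixed and varying the unreachable ones freely already gives 2 × 3 = 6 equivalent strategies.
No other strategy reproduces this row, so those 6 are the full class: SCx, SCz, SCy, SLx, SLz, SLy.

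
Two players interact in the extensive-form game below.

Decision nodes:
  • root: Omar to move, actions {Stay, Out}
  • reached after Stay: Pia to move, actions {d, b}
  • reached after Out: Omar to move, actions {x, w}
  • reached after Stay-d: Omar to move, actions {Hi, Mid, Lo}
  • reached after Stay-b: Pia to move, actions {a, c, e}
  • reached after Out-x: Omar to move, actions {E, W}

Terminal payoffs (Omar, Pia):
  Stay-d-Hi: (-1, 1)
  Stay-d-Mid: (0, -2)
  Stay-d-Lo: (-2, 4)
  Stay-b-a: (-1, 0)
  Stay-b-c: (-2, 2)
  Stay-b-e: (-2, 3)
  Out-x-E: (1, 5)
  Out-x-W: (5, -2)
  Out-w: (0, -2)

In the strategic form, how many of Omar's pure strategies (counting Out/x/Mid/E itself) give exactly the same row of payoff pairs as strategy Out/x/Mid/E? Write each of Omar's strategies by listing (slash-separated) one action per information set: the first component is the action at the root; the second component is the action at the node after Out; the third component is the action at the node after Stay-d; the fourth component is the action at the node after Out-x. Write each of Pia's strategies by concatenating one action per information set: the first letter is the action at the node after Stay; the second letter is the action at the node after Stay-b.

Row for Out/x/Mid/E (columns da, dc, de, ba, bc, be): (1,5) (1,5) (1,5) (1,5) (1,5) (1,5).
Under Out/x/Mid/E, Omar's choice at the node after Stay-d can never be reached regardless of what Pia does, so varying those choices leaves every outcome unchanged.
Holding the reachable choices fixed and varying the unreachable one freely already gives 3 equivalent strategies.
No other strategy reproduces this row, so those 3 are the full class: Out/x/Hi/E, Out/x/Mid/E, Out/x/Lo/E.

3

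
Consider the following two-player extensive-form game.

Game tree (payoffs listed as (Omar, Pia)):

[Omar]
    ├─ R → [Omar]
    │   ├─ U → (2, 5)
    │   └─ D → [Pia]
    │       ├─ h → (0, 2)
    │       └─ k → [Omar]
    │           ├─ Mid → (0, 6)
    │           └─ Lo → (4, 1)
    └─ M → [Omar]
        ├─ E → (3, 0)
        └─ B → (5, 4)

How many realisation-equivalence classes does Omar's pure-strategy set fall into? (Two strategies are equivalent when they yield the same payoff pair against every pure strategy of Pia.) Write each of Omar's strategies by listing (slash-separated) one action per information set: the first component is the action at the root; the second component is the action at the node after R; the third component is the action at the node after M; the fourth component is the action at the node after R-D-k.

5

Omar has 16 pure strategies: R/U/E/Mid, R/U/E/Lo, R/U/B/Mid, R/U/B/Lo, R/D/E/Mid, R/D/E/Lo, R/D/B/Mid, R/D/B/Lo, M/U/E/Mid, M/U/E/Lo, M/U/B/Mid, M/U/B/Lo, M/D/E/Mid, M/D/E/Lo, M/D/B/Mid, M/D/B/Lo. Columns: h, k.
{R/U/E/Mid, R/U/E/Lo, R/U/B/Mid, R/U/B/Lo} → row (2,5) (2,5)
{R/D/E/Mid, R/D/B/Mid} → row (0,2) (0,6)
{R/D/E/Lo, R/D/B/Lo} → row (0,2) (4,1)
{M/U/E/Mid, M/U/E/Lo, M/D/E/Mid, M/D/E/Lo} → row (3,0) (3,0)
{M/U/B/Mid, M/U/B/Lo, M/D/B/Mid, M/D/B/Lo} → row (5,4) (5,4)
That's 5 distinct rows out of 16 strategies.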